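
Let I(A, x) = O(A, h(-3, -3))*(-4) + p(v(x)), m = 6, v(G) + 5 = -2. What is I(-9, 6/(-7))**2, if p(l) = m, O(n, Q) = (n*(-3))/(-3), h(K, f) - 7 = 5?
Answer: 1764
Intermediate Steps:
v(G) = -7 (v(G) = -5 - 2 = -7)
h(K, f) = 12 (h(K, f) = 7 + 5 = 12)
O(n, Q) = n (O(n, Q) = -3*n*(-1/3) = n)
p(l) = 6
I(A, x) = 6 - 4*A (I(A, x) = A*(-4) + 6 = -4*A + 6 = 6 - 4*A)
I(-9, 6/(-7))**2 = (6 - 4*(-9))**2 = (6 + 36)**2 = 42**2 = 1764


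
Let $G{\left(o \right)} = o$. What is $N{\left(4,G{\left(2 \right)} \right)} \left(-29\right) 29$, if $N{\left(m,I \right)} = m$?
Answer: $-3364$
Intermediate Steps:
$N{\left(4,G{\left(2 \right)} \right)} \left(-29\right) 29 = 4 \left(-29\right) 29 = \left(-116\right) 29 = -3364$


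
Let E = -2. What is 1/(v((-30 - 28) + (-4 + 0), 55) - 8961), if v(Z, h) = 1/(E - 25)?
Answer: -27/241948 ≈ -0.00011159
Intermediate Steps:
v(Z, h) = -1/27 (v(Z, h) = 1/(-2 - 25) = 1/(-27) = -1/27)
1/(v((-30 - 28) + (-4 + 0), 55) - 8961) = 1/(-1/27 - 8961) = 1/(-241948/27) = -27/241948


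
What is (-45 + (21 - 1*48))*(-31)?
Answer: 2232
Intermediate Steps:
(-45 + (21 - 1*48))*(-31) = (-45 + (21 - 48))*(-31) = (-45 - 27)*(-31) = -72*(-31) = 2232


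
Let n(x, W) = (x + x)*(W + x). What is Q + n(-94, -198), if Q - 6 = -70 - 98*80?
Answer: 46992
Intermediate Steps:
n(x, W) = 2*x*(W + x) (n(x, W) = (2*x)*(W + x) = 2*x*(W + x))
Q = -7904 (Q = 6 + (-70 - 98*80) = 6 + (-70 - 7840) = 6 - 7910 = -7904)
Q + n(-94, -198) = -7904 + 2*(-94)*(-198 - 94) = -7904 + 2*(-94)*(-292) = -7904 + 54896 = 46992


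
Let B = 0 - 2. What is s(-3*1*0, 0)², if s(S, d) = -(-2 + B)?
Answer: 16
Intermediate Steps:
B = -2
s(S, d) = 4 (s(S, d) = -(-2 - 2) = -1*(-4) = 4)
s(-3*1*0, 0)² = 4² = 16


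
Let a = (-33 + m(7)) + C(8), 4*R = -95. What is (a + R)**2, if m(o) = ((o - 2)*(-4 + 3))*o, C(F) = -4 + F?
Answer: 123201/16 ≈ 7700.1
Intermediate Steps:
R = -95/4 (R = (1/4)*(-95) = -95/4 ≈ -23.750)
m(o) = o*(2 - o) (m(o) = ((-2 + o)*(-1))*o = (2 - o)*o = o*(2 - o))
a = -64 (a = (-33 + 7*(2 - 1*7)) + (-4 + 8) = (-33 + 7*(2 - 7)) + 4 = (-33 + 7*(-5)) + 4 = (-33 - 35) + 4 = -68 + 4 = -64)
(a + R)**2 = (-64 - 95/4)**2 = (-351/4)**2 = 123201/16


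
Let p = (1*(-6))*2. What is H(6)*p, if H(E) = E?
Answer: -72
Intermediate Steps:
p = -12 (p = -6*2 = -12)
H(6)*p = 6*(-12) = -72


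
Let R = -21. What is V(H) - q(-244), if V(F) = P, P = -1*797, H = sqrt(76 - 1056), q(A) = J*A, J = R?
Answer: -5921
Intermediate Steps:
J = -21
q(A) = -21*A
H = 14*I*sqrt(5) (H = sqrt(-980) = 14*I*sqrt(5) ≈ 31.305*I)
P = -797
V(F) = -797
V(H) - q(-244) = -797 - (-21)*(-244) = -797 - 1*5124 = -797 - 5124 = -5921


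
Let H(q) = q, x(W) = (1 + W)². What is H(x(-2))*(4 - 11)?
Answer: -7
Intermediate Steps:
H(x(-2))*(4 - 11) = (1 - 2)²*(4 - 11) = (-1)²*(-7) = 1*(-7) = -7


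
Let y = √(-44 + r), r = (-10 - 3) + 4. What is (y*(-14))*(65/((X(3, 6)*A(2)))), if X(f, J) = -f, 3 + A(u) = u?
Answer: -910*I*√53/3 ≈ -2208.3*I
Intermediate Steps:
A(u) = -3 + u
r = -9 (r = -13 + 4 = -9)
y = I*√53 (y = √(-44 - 9) = √(-53) = I*√53 ≈ 7.2801*I)
(y*(-14))*(65/((X(3, 6)*A(2)))) = ((I*√53)*(-14))*(65/(((-1*3)*(-3 + 2)))) = (-14*I*√53)*(65/((-3*(-1)))) = (-14*I*√53)*(65/3) = (-14*I*√53)*(65*(⅓)) = -14*I*√53*(65/3) = -910*I*√53/3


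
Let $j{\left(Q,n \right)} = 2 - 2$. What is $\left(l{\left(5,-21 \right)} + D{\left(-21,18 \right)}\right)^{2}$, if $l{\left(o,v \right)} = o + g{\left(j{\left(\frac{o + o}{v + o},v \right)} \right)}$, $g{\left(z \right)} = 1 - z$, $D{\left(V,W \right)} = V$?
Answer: $225$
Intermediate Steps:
$j{\left(Q,n \right)} = 0$ ($j{\left(Q,n \right)} = 2 - 2 = 0$)
$l{\left(o,v \right)} = 1 + o$ ($l{\left(o,v \right)} = o + \left(1 - 0\right) = o + \left(1 + 0\right) = o + 1 = 1 + o$)
$\left(l{\left(5,-21 \right)} + D{\left(-21,18 \right)}\right)^{2} = \left(\left(1 + 5\right) - 21\right)^{2} = \left(6 - 21\right)^{2} = \left(-15\right)^{2} = 225$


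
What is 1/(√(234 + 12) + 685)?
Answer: 685/468979 - √246/468979 ≈ 0.0014272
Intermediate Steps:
1/(√(234 + 12) + 685) = 1/(√246 + 685) = 1/(685 + √246)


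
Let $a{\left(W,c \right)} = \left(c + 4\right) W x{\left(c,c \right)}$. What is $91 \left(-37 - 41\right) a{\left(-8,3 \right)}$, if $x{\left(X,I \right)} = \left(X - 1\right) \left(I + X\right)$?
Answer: $4769856$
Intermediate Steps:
$x{\left(X,I \right)} = \left(-1 + X\right) \left(I + X\right)$
$a{\left(W,c \right)} = W \left(4 + c\right) \left(- 2 c + 2 c^{2}\right)$ ($a{\left(W,c \right)} = \left(c + 4\right) W \left(c^{2} - c - c + c c\right) = \left(4 + c\right) W \left(c^{2} - c - c + c^{2}\right) = W \left(4 + c\right) \left(- 2 c + 2 c^{2}\right)$)
$91 \left(-37 - 41\right) a{\left(-8,3 \right)} = 91 \left(-37 - 41\right) 2 \left(-8\right) 3 \left(-1 + 3\right) \left(4 + 3\right) = 91 \left(-78\right) 2 \left(-8\right) 3 \cdot 2 \cdot 7 = \left(-7098\right) \left(-672\right) = 4769856$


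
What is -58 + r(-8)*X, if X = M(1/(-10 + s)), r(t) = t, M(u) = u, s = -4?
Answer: -402/7 ≈ -57.429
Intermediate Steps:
X = -1/14 (X = 1/(-10 - 4) = 1/(-14) = -1/14 ≈ -0.071429)
-58 + r(-8)*X = -58 - 8*(-1/14) = -58 + 4/7 = -402/7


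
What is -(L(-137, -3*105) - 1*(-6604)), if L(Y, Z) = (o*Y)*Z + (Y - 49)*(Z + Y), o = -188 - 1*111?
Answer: 12812669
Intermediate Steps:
o = -299 (o = -188 - 111 = -299)
L(Y, Z) = (-49 + Y)*(Y + Z) - 299*Y*Z (L(Y, Z) = (-299*Y)*Z + (Y - 49)*(Z + Y) = -299*Y*Z + (-49 + Y)*(Y + Z) = (-49 + Y)*(Y + Z) - 299*Y*Z)
-(L(-137, -3*105) - 1*(-6604)) = -(((-137)**2 - 49*(-137) - (-147)*105 - 298*(-137)*(-3*105)) - 1*(-6604)) = -((18769 + 6713 - 49*(-315) - 298*(-137)*(-315)) + 6604) = -((18769 + 6713 + 15435 - 12860190) + 6604) = -(-12819273 + 6604) = -1*(-12812669) = 12812669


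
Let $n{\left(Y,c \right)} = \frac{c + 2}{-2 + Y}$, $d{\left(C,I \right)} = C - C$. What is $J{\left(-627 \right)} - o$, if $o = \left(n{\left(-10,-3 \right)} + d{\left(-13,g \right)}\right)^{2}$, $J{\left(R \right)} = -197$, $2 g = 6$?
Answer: $- \frac{28369}{144} \approx -197.01$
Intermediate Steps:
$g = 3$ ($g = \frac{1}{2} \cdot 6 = 3$)
$d{\left(C,I \right)} = 0$
$n{\left(Y,c \right)} = \frac{2 + c}{-2 + Y}$
$o = \frac{1}{144}$ ($o = \left(\frac{2 - 3}{-2 - 10} + 0\right)^{2} = \left(\frac{1}{-12} \left(-1\right) + 0\right)^{2} = \left(\left(- \frac{1}{12}\right) \left(-1\right) + 0\right)^{2} = \left(\frac{1}{12} + 0\right)^{2} = \left(\frac{1}{12}\right)^{2} = \frac{1}{144} \approx 0.0069444$)
$J{\left(-627 \right)} - o = -197 - \frac{1}{144} = - \frac{28369}{144}$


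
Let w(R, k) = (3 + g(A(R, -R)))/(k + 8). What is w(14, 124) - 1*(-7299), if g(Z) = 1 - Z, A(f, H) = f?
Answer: 481729/66 ≈ 7298.9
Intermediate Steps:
w(R, k) = (4 - R)/(8 + k) (w(R, k) = (3 + (1 - R))/(k + 8) = (4 - R)/(8 + k))
w(14, 124) - 1*(-7299) = (4 - 1*14)/(8 + 124) - 1*(-7299) = (4 - 14)/132 + 7299 = (1/132)*(-10) + 7299 = -5/66 + 7299 = 481729/66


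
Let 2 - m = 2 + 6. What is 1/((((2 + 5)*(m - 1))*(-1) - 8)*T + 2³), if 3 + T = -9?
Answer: -1/484 ≈ -0.0020661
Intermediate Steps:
T = -12 (T = -3 - 9 = -12)
m = -6 (m = 2 - (2 + 6) = 2 - 1*8 = 2 - 8 = -6)
1/((((2 + 5)*(m - 1))*(-1) - 8)*T + 2³) = 1/((((2 + 5)*(-6 - 1))*(-1) - 8)*(-12) + 2³) = 1/(((7*(-7))*(-1) - 8)*(-12) + 8) = 1/((-49*(-1) - 8)*(-12) + 8) = 1/((49 - 8)*(-12) + 8) = 1/(41*(-12) + 8) = 1/(-492 + 8) = 1/(-484) = -1/484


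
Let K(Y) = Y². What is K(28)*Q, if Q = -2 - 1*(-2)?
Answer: 0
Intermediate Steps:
Q = 0 (Q = -2 + 2 = 0)
K(28)*Q = 28²*0 = 784*0 = 0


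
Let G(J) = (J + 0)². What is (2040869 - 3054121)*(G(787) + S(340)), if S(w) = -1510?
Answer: -626046867468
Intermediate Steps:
G(J) = J²
(2040869 - 3054121)*(G(787) + S(340)) = (2040869 - 3054121)*(787² - 1510) = -1013252*(619369 - 1510) = -1013252*617859 = -626046867468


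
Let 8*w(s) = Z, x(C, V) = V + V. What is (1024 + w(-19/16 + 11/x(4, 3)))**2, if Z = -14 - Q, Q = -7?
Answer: 66994225/64 ≈ 1.0468e+6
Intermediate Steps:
x(C, V) = 2*V
Z = -7 (Z = -14 - 1*(-7) = -14 + 7 = -7)
w(s) = -7/8 (w(s) = (1/8)*(-7) = -7/8)
(1024 + w(-19/16 + 11/x(4, 3)))**2 = (1024 - 7/8)**2 = (8185/8)**2 = 66994225/64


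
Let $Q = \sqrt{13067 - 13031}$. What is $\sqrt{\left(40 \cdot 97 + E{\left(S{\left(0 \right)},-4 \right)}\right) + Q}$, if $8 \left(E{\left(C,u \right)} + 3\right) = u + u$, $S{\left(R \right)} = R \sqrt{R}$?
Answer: $\sqrt{3882} \approx 62.306$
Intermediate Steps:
$S{\left(R \right)} = R^{\frac{3}{2}}$
$E{\left(C,u \right)} = -3 + \frac{u}{4}$ ($E{\left(C,u \right)} = -3 + \frac{u + u}{8} = -3 + \frac{2 u}{8} = -3 + \frac{u}{4}$)
$Q = 6$ ($Q = \sqrt{36} = 6$)
$\sqrt{\left(40 \cdot 97 + E{\left(S{\left(0 \right)},-4 \right)}\right) + Q} = \sqrt{\left(40 \cdot 97 + \left(-3 + \frac{1}{4} \left(-4\right)\right)\right) + 6} = \sqrt{\left(3880 - 4\right) + 6} = \sqrt{3876 + 6} = \sqrt{3882}$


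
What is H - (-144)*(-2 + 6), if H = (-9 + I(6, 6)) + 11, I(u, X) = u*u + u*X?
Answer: 650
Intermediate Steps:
I(u, X) = u**2 + X*u
H = 74 (H = (-9 + 6*(6 + 6)) + 11 = (-9 + 6*12) + 11 = (-9 + 72) + 11 = 63 + 11 = 74)
H - (-144)*(-2 + 6) = 74 - (-144)*(-2 + 6) = 74 - (-144)*4 = 74 - 48*(-12) = 74 + 576 = 650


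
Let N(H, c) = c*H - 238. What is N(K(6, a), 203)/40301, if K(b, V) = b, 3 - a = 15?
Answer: 980/40301 ≈ 0.024317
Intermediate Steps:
a = -12 (a = 3 - 1*15 = 3 - 15 = -12)
N(H, c) = -238 + H*c (N(H, c) = H*c - 238 = -238 + H*c)
N(K(6, a), 203)/40301 = (-238 + 6*203)/40301 = (-238 + 1218)*(1/40301) = 980*(1/40301) = 980/40301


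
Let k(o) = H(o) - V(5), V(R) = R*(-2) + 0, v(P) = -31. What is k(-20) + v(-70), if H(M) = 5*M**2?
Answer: 1979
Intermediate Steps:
V(R) = -2*R (V(R) = -2*R + 0 = -2*R)
k(o) = 10 + 5*o**2 (k(o) = 5*o**2 - (-2)*5 = 5*o**2 - 1*(-10) = 5*o**2 + 10 = 10 + 5*o**2)
k(-20) + v(-70) = (10 + 5*(-20)**2) - 31 = (10 + 5*400) - 31 = (10 + 2000) - 31 = 2010 - 31 = 1979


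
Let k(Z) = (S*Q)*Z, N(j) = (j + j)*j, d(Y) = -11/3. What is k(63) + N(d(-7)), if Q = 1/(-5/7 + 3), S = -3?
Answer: -8035/144 ≈ -55.799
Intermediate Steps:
d(Y) = -11/3 (d(Y) = -11*1/3 = -11/3)
Q = 7/16 (Q = 1/(-5*1/7 + 3) = 1/(-5/7 + 3) = 1/(16/7) = 7/16 ≈ 0.43750)
N(j) = 2*j**2 (N(j) = (2*j)*j = 2*j**2)
k(Z) = -21*Z/16 (k(Z) = (-3*7/16)*Z = -21*Z/16)
k(63) + N(d(-7)) = -21/16*63 + 2*(-11/3)**2 = -1323/16 + 2*(121/9) = -1323/16 + 242/9 = -8035/144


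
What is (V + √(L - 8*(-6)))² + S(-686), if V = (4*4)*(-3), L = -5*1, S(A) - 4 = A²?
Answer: 472947 - 96*√43 ≈ 4.7232e+5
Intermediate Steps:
S(A) = 4 + A²
L = -5
V = -48 (V = 16*(-3) = -48)
(V + √(L - 8*(-6)))² + S(-686) = (-48 + √(-5 - 8*(-6)))² + (4 + (-686)²) = (-48 + √(-5 + 48))² + (4 + 470596) = (-48 + √43)² + 470600 = 470600 + (-48 + √43)²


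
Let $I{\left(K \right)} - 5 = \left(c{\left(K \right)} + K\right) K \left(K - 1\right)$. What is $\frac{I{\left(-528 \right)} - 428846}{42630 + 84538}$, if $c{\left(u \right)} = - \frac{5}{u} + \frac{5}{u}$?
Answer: $- \frac{147905577}{127168} \approx -1163.1$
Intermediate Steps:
$c{\left(u \right)} = 0$
$I{\left(K \right)} = 5 + K^{2} \left(-1 + K\right)$ ($I{\left(K \right)} = 5 + \left(0 + K\right) K \left(K - 1\right) = 5 + K K \left(-1 + K\right) = 5 + K^{2} \left(-1 + K\right)$)
$\frac{I{\left(-528 \right)} - 428846}{42630 + 84538} = \frac{\left(5 + \left(-528\right)^{3} - \left(-528\right)^{2}\right) - 428846}{42630 + 84538} = \frac{\left(5 - 147197952 - 278784\right) - 428846}{127168} = \left(\left(5 - 147197952 - 278784\right) - 428846\right) \frac{1}{127168} = \left(-147476731 - 428846\right) \frac{1}{127168} = \left(-147905577\right) \frac{1}{127168} = - \frac{147905577}{127168}$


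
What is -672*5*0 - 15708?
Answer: -15708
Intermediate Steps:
-672*5*0 - 15708 = -32*105*0 - 15708 = -3360*0 - 15708 = 0 - 15708 = -15708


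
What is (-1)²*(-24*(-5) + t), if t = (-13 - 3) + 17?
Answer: 121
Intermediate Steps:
t = 1 (t = -16 + 17 = 1)
(-1)²*(-24*(-5) + t) = (-1)²*(-24*(-5) + 1) = 1*(120 + 1) = 1*121 = 121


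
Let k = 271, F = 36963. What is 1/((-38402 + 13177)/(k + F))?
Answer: -37234/25225 ≈ -1.4761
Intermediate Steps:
1/((-38402 + 13177)/(k + F)) = 1/((-38402 + 13177)/(271 + 36963)) = 1/(-25225/37234) = -37234/25225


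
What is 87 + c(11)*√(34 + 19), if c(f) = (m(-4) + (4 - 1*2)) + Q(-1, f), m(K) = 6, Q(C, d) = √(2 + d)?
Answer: 87 + √53*(8 + √13) ≈ 171.49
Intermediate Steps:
c(f) = 8 + √(2 + f) (c(f) = (6 + (4 - 1*2)) + √(2 + f) = (6 + (4 - 2)) + √(2 + f) = (6 + 2) + √(2 + f) = 8 + √(2 + f))
87 + c(11)*√(34 + 19) = 87 + (8 + √(2 + 11))*√(34 + 19) = 87 + (8 + √13)*√53 = 87 + √53*(8 + √13)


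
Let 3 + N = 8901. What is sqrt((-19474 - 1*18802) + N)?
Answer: I*sqrt(29378) ≈ 171.4*I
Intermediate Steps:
N = 8898 (N = -3 + 8901 = 8898)
sqrt((-19474 - 1*18802) + N) = sqrt((-19474 - 1*18802) + 8898) = sqrt((-19474 - 18802) + 8898) = sqrt(-38276 + 8898) = sqrt(-29378) = I*sqrt(29378)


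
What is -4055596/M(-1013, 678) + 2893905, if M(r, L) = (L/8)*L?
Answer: 332562345313/114921 ≈ 2.8938e+6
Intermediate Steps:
M(r, L) = L²/8 (M(r, L) = (L*(⅛))*L = (L/8)*L = L²/8)
-4055596/M(-1013, 678) + 2893905 = -4055596/((⅛)*678²) + 2893905 = -4055596/((⅛)*459684) + 2893905 = -4055596/114921/2 + 2893905 = -4055596*2/114921 + 2893905 = -8111192/114921 + 2893905 = 332562345313/114921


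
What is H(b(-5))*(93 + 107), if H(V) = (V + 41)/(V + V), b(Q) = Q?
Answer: -720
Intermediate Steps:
H(V) = (41 + V)/(2*V) (H(V) = (41 + V)/((2*V)) = (41 + V)*(1/(2*V)) = (41 + V)/(2*V))
H(b(-5))*(93 + 107) = ((1/2)*(41 - 5)/(-5))*(93 + 107) = ((1/2)*(-1/5)*36)*200 = -18/5*200 = -720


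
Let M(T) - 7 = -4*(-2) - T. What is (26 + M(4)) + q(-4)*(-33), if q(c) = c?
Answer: 169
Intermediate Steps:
M(T) = 15 - T (M(T) = 7 + (-4*(-2) - T) = 7 + (8 - T) = 15 - T)
(26 + M(4)) + q(-4)*(-33) = (26 + (15 - 1*4)) - 4*(-33) = (26 + (15 - 4)) + 132 = (26 + 11) + 132 = 37 + 132 = 169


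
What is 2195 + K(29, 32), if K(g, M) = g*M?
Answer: 3123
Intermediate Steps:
K(g, M) = M*g
2195 + K(29, 32) = 2195 + 32*29 = 2195 + 928 = 3123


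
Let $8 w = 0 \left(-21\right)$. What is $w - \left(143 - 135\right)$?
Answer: $-8$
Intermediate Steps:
$w = 0$ ($w = \frac{0 \left(-21\right)}{8} = \frac{1}{8} \cdot 0 = 0$)
$w - \left(143 - 135\right) = 0 - \left(143 - 135\right) = 0 - 8 = -8$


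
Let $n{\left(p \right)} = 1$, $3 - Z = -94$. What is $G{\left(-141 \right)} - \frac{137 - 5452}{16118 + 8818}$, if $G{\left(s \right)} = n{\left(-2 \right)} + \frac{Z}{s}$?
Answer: $\frac{615533}{1171992} \approx 0.5252$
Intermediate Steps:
$Z = 97$ ($Z = 3 - -94 = 3 + 94 = 97$)
$G{\left(s \right)} = 1 + \frac{97}{s}$
$G{\left(-141 \right)} - \frac{137 - 5452}{16118 + 8818} = \frac{97 - 141}{-141} - \frac{137 - 5452}{16118 + 8818} = \left(- \frac{1}{141}\right) \left(-44\right) - - \frac{5315}{24936} = \frac{44}{141} - \left(-5315\right) \frac{1}{24936} = \frac{44}{141} - - \frac{5315}{24936} = \frac{44}{141} + \frac{5315}{24936} = \frac{615533}{1171992}$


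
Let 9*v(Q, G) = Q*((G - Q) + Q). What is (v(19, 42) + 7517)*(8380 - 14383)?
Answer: -45656817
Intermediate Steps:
v(Q, G) = G*Q/9 (v(Q, G) = (Q*((G - Q) + Q))/9 = (Q*G)/9 = (G*Q)/9 = G*Q/9)
(v(19, 42) + 7517)*(8380 - 14383) = ((⅑)*42*19 + 7517)*(8380 - 14383) = (266/3 + 7517)*(-6003) = (22817/3)*(-6003) = -45656817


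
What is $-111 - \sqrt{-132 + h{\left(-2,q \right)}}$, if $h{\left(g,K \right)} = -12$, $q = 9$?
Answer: $-111 - 12 i \approx -111.0 - 12.0 i$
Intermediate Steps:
$-111 - \sqrt{-132 + h{\left(-2,q \right)}} = -111 - \sqrt{-132 - 12} = -111 - \sqrt{-144} = -111 - 12 i$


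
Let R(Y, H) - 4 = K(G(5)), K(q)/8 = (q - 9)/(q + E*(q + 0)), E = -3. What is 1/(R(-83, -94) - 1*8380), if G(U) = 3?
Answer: -1/8368 ≈ -0.00011950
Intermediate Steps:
K(q) = -4*(-9 + q)/q (K(q) = 8*((q - 9)/(q - 3*(q + 0))) = 8*((-9 + q)/(q - 3*q)) = 8*((-9 + q)/((-2*q))) = 8*((-9 + q)*(-1/(2*q))) = 8*(-(-9 + q)/(2*q)) = -4*(-9 + q)/q)
R(Y, H) = 12 (R(Y, H) = 4 + (-4 + 36/3) = 4 + (-4 + 36*(⅓)) = 4 + (-4 + 12) = 4 + 8 = 12)
1/(R(-83, -94) - 1*8380) = 1/(12 - 1*8380) = 1/(12 - 8380) = 1/(-8368) = -1/8368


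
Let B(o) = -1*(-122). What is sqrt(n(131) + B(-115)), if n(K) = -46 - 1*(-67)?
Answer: sqrt(143) ≈ 11.958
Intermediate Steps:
n(K) = 21 (n(K) = -46 + 67 = 21)
B(o) = 122
sqrt(n(131) + B(-115)) = sqrt(21 + 122) = sqrt(143)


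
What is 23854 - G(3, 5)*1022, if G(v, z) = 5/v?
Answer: 66452/3 ≈ 22151.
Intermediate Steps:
23854 - G(3, 5)*1022 = 23854 - 5/3*1022 = 23854 - 5*(1/3)*1022 = 23854 - 5*1022/3 = 23854 - 1*5110/3 = 23854 - 5110/3 = 66452/3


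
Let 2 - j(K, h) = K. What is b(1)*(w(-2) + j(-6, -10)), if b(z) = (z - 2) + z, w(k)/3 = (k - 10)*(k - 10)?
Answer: 0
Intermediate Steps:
w(k) = 3*(-10 + k)² (w(k) = 3*((k - 10)*(k - 10)) = 3*((-10 + k)*(-10 + k)) = 3*(-10 + k)²)
j(K, h) = 2 - K
b(z) = -2 + 2*z (b(z) = (-2 + z) + z = -2 + 2*z)
b(1)*(w(-2) + j(-6, -10)) = (-2 + 2*1)*(3*(-10 - 2)² + (2 - 1*(-6))) = (-2 + 2)*(3*(-12)² + (2 + 6)) = 0*(3*144 + 8) = 0*(432 + 8) = 0*440 = 0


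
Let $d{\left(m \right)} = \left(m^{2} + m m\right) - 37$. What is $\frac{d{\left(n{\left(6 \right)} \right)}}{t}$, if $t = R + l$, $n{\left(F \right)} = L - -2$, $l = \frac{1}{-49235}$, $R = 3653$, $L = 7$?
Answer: $\frac{6154375}{179855454} \approx 0.034218$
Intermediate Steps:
$l = - \frac{1}{49235} \approx -2.0311 \cdot 10^{-5}$
$n{\left(F \right)} = 9$ ($n{\left(F \right)} = 7 - -2 = 7 + 2 = 9$)
$d{\left(m \right)} = -37 + 2 m^{2}$ ($d{\left(m \right)} = \left(m^{2} + m^{2}\right) - 37 = 2 m^{2} - 37 = -37 + 2 m^{2}$)
$t = \frac{179855454}{49235}$ ($t = 3653 - \frac{1}{49235} = \frac{179855454}{49235} \approx 3653.0$)
$\frac{d{\left(n{\left(6 \right)} \right)}}{t} = \frac{-37 + 2 \cdot 9^{2}}{\frac{179855454}{49235}} = \left(-37 + 2 \cdot 81\right) \frac{49235}{179855454} = \left(-37 + 162\right) \frac{49235}{179855454} = 125 \cdot \frac{49235}{179855454} = \frac{6154375}{179855454}$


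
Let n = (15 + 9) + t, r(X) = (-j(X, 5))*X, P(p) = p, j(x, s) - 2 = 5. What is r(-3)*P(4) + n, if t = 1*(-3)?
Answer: 105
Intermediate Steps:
t = -3
j(x, s) = 7 (j(x, s) = 2 + 5 = 7)
r(X) = -7*X (r(X) = (-1*7)*X = -7*X)
n = 21 (n = (15 + 9) - 3 = 24 - 3 = 21)
r(-3)*P(4) + n = -7*(-3)*4 + 21 = 21*4 + 21 = 84 + 21 = 105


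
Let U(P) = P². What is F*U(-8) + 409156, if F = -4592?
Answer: 115268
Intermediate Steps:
F*U(-8) + 409156 = -4592*(-8)² + 409156 = -4592*64 + 409156 = -293888 + 409156 = 115268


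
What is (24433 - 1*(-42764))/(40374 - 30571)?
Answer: 67197/9803 ≈ 6.8547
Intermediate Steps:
(24433 - 1*(-42764))/(40374 - 30571) = (24433 + 42764)/9803 = 67197*(1/9803) = 67197/9803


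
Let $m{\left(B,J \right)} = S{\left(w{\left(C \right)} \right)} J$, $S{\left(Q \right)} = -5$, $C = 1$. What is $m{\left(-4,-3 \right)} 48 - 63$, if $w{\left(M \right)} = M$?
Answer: $657$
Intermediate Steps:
$m{\left(B,J \right)} = - 5 J$
$m{\left(-4,-3 \right)} 48 - 63 = \left(-5\right) \left(-3\right) 48 - 63 = 15 \cdot 48 - 63 = 720 - 63 = 657$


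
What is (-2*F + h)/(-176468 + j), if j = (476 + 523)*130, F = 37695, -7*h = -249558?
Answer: 139086/163093 ≈ 0.85280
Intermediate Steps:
h = 249558/7 (h = -1/7*(-249558) = 249558/7 ≈ 35651.)
j = 129870 (j = 999*130 = 129870)
(-2*F + h)/(-176468 + j) = (-2*37695 + 249558/7)/(-176468 + 129870) = (-75390 + 249558/7)/(-46598) = -278172/7*(-1/46598) = 139086/163093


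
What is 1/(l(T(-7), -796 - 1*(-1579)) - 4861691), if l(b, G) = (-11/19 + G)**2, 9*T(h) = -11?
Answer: -361/1534072495 ≈ -2.3532e-7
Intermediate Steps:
T(h) = -11/9 (T(h) = (1/9)*(-11) = -11/9)
l(b, G) = (-11/19 + G)**2 (l(b, G) = (-11*1/19 + G)**2 = (-11/19 + G)**2)
1/(l(T(-7), -796 - 1*(-1579)) - 4861691) = 1/((-11 + 19*(-796 - 1*(-1579)))**2/361 - 4861691) = 1/((-11 + 19*(-796 + 1579))**2/361 - 4861691) = 1/((-11 + 19*783)**2/361 - 4861691) = 1/((-11 + 14877)**2/361 - 4861691) = 1/((1/361)*14866**2 - 4861691) = 1/((1/361)*220997956 - 4861691) = 1/(220997956/361 - 4861691) = 1/(-1534072495/361) = -361/1534072495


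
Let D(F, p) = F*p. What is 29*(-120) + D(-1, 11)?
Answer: -3491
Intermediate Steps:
29*(-120) + D(-1, 11) = 29*(-120) - 1*11 = -3480 - 11 = -3491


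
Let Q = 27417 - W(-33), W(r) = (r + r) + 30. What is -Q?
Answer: -27453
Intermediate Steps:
W(r) = 30 + 2*r (W(r) = 2*r + 30 = 30 + 2*r)
Q = 27453 (Q = 27417 - (30 + 2*(-33)) = 27417 - (30 - 66) = 27417 - 1*(-36) = 27417 + 36 = 27453)
-Q = -1*27453 = -27453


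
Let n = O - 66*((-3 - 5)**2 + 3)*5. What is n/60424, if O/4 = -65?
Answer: -11185/30212 ≈ -0.37022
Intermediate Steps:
O = -260 (O = 4*(-65) = -260)
n = -22370 (n = -260 - 66*((-3 - 5)**2 + 3)*5 = -260 - 66*((-8)**2 + 3)*5 = -260 - 66*(64 + 3)*5 = -260 - 4422*5 = -260 - 66*335 = -260 - 22110 = -22370)
n/60424 = -22370/60424 = -22370*1/60424 = -11185/30212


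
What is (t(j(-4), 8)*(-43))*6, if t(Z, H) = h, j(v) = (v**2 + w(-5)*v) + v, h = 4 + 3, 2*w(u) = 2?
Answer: -1806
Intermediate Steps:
w(u) = 1 (w(u) = (1/2)*2 = 1)
h = 7
j(v) = v**2 + 2*v (j(v) = (v**2 + 1*v) + v = (v**2 + v) + v = (v + v**2) + v = v**2 + 2*v)
t(Z, H) = 7
(t(j(-4), 8)*(-43))*6 = (7*(-43))*6 = -301*6 = -1806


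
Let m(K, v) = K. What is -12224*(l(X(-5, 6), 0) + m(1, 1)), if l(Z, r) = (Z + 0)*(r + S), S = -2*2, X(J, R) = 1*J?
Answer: -256704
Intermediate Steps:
X(J, R) = J
S = -4
l(Z, r) = Z*(-4 + r) (l(Z, r) = (Z + 0)*(r - 4) = Z*(-4 + r))
-12224*(l(X(-5, 6), 0) + m(1, 1)) = -12224*(-5*(-4 + 0) + 1) = -12224*(-5*(-4) + 1) = -12224*(20 + 1) = -12224*21 = -256704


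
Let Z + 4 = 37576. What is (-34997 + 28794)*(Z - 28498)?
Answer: -56286022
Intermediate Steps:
Z = 37572 (Z = -4 + 37576 = 37572)
(-34997 + 28794)*(Z - 28498) = (-34997 + 28794)*(37572 - 28498) = -6203*9074 = -56286022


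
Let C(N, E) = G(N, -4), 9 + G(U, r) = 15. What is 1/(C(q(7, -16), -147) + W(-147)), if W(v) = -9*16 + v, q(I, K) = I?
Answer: -1/285 ≈ -0.0035088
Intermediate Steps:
G(U, r) = 6 (G(U, r) = -9 + 15 = 6)
C(N, E) = 6
W(v) = -144 + v
1/(C(q(7, -16), -147) + W(-147)) = 1/(6 + (-144 - 147)) = 1/(6 - 291) = 1/(-285) = -1/285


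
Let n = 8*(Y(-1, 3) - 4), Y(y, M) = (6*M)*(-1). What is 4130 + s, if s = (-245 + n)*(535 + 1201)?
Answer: -726726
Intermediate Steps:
Y(y, M) = -6*M
n = -176 (n = 8*(-6*3 - 4) = 8*(-18 - 4) = 8*(-22) = -176)
s = -730856 (s = (-245 - 176)*(535 + 1201) = -421*1736 = -730856)
4130 + s = 4130 - 730856 = -726726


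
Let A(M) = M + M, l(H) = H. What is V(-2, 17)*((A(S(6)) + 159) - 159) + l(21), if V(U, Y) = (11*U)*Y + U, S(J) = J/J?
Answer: -731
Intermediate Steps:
S(J) = 1
V(U, Y) = U + 11*U*Y (V(U, Y) = 11*U*Y + U = U + 11*U*Y)
A(M) = 2*M
V(-2, 17)*((A(S(6)) + 159) - 159) + l(21) = (-2*(1 + 11*17))*((2*1 + 159) - 159) + 21 = (-2*(1 + 187))*((2 + 159) - 159) + 21 = (-2*188)*(161 - 159) + 21 = -376*2 + 21 = -752 + 21 = -731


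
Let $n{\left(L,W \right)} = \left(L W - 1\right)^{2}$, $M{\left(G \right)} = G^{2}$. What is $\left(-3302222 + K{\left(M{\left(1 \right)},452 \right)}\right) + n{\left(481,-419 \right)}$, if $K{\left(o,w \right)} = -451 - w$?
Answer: $40615068475$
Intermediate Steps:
$n{\left(L,W \right)} = \left(-1 + L W\right)^{2}$
$\left(-3302222 + K{\left(M{\left(1 \right)},452 \right)}\right) + n{\left(481,-419 \right)} = \left(-3302222 - 903\right) + \left(-1 + 481 \left(-419\right)\right)^{2} = \left(-3302222 - 903\right) + \left(-1 - 201539\right)^{2} = \left(-3302222 - 903\right) + \left(-201540\right)^{2} = -3303125 + 40618371600 = 40615068475$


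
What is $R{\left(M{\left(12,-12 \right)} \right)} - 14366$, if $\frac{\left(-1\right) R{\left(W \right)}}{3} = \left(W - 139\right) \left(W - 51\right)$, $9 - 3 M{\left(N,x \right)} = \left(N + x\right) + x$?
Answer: $-31790$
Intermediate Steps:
$M{\left(N,x \right)} = 3 - \frac{2 x}{3} - \frac{N}{3}$ ($M{\left(N,x \right)} = 3 - \frac{\left(N + x\right) + x}{3} = 3 - \frac{N + 2 x}{3} = 3 - \left(\frac{N}{3} + \frac{2 x}{3}\right) = 3 - \frac{2 x}{3} - \frac{N}{3}$)
$R{\left(W \right)} = - 3 \left(-139 + W\right) \left(-51 + W\right)$ ($R{\left(W \right)} = - 3 \left(W - 139\right) \left(W - 51\right) = - 3 \left(-139 + W\right) \left(-51 + W\right)$)
$R{\left(M{\left(12,-12 \right)} \right)} - 14366 = \left(-21267 - 3 \left(3 - -8 - 4\right)^{2} + 570 \left(3 - -8 - 4\right)\right) - 14366 = \left(-21267 - 3 \left(3 + 8 - 4\right)^{2} + 570 \left(3 + 8 - 4\right)\right) - 14366 = \left(-21267 - 3 \cdot 7^{2} + 570 \cdot 7\right) - 14366 = \left(-21267 - 147 + 3990\right) - 14366 = -17424 - 14366 = -31790$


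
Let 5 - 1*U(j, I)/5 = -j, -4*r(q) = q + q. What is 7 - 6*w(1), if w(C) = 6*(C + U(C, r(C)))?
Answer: -1109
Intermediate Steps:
r(q) = -q/2 (r(q) = -(q + q)/4 = -q/2)
U(j, I) = 25 + 5*j (U(j, I) = 25 - (-5)*j = 25 + 5*j)
w(C) = 150 + 36*C (w(C) = 6*(C + (25 + 5*C)) = 6*(25 + 6*C) = 150 + 36*C)
7 - 6*w(1) = 7 - 6*(150 + 36*1) = 7 - 6*(150 + 36) = 7 - 6*186 = 7 - 1116 = -1109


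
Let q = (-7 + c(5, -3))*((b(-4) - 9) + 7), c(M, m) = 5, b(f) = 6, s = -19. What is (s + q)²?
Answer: 729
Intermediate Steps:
q = -8 (q = (-7 + 5)*((6 - 9) + 7) = -2*(-3 + 7) = -2*4 = -8)
(s + q)² = (-19 - 8)² = (-27)² = 729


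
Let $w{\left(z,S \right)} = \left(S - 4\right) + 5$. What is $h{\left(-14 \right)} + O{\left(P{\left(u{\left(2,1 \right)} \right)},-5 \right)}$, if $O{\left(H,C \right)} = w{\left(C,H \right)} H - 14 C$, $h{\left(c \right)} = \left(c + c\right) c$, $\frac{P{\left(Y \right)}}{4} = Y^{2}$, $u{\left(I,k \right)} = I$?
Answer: $734$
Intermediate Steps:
$w{\left(z,S \right)} = 1 + S$ ($w{\left(z,S \right)} = \left(-4 + S\right) + 5 = 1 + S$)
$P{\left(Y \right)} = 4 Y^{2}$
$h{\left(c \right)} = 2 c^{2}$ ($h{\left(c \right)} = 2 c c = 2 c^{2}$)
$O{\left(H,C \right)} = - 14 C + H \left(1 + H\right)$ ($O{\left(H,C \right)} = \left(1 + H\right) H - 14 C = H \left(1 + H\right) - 14 C = - 14 C + H \left(1 + H\right)$)
$h{\left(-14 \right)} + O{\left(P{\left(u{\left(2,1 \right)} \right)},-5 \right)} = 2 \left(-14\right)^{2} - \left(-70 - 4 \cdot 2^{2} \left(1 + 4 \cdot 2^{2}\right)\right) = 2 \cdot 196 + \left(70 + 4 \cdot 4 \left(1 + 4 \cdot 4\right)\right) = 392 + \left(70 + 16 \left(1 + 16\right)\right) = 392 + \left(70 + 16 \cdot 17\right) = 392 + \left(70 + 272\right) = 392 + 342 = 734$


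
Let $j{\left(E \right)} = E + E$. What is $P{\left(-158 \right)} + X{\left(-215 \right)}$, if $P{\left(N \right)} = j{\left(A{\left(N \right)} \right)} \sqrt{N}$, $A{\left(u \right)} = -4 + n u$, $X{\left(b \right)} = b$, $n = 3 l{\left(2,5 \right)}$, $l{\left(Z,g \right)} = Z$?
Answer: $-215 - 1904 i \sqrt{158} \approx -215.0 - 23933.0 i$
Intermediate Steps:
$n = 6$ ($n = 3 \cdot 2 = 6$)
$A{\left(u \right)} = -4 + 6 u$
$j{\left(E \right)} = 2 E$
$P{\left(N \right)} = \sqrt{N} \left(-8 + 12 N\right)$ ($P{\left(N \right)} = 2 \left(-4 + 6 N\right) \sqrt{N} = \left(-8 + 12 N\right) \sqrt{N} = \sqrt{N} \left(-8 + 12 N\right)$)
$P{\left(-158 \right)} + X{\left(-215 \right)} = \sqrt{-158} \left(-8 + 12 \left(-158\right)\right) - 215 = i \sqrt{158} \left(-8 - 1896\right) - 215 = i \sqrt{158} \left(-1904\right) - 215 = - 1904 i \sqrt{158} - 215 = -215 - 1904 i \sqrt{158}$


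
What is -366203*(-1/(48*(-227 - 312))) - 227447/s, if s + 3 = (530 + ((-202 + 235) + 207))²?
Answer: -223005168875/15339431184 ≈ -14.538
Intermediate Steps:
s = 592897 (s = -3 + (530 + ((-202 + 235) + 207))² = -3 + (530 + (33 + 207))² = -3 + (530 + 240)² = -3 + 770² = -3 + 592900 = 592897)
-366203*(-1/(48*(-227 - 312))) - 227447/s = -366203*(-1/(48*(-227 - 312))) - 227447/592897 = -366203/((-48*(-539))) - 227447*1/592897 = -366203/25872 - 227447/592897 = -223005168875/15339431184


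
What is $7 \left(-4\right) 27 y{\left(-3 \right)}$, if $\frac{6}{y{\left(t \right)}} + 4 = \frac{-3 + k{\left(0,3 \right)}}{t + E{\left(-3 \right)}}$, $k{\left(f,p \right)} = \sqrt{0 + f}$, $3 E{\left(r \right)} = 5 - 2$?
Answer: $\frac{9072}{5} \approx 1814.4$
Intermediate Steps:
$E{\left(r \right)} = 1$ ($E{\left(r \right)} = \frac{5 - 2}{3} = \frac{1}{3} \cdot 3 = 1$)
$k{\left(f,p \right)} = \sqrt{f}$
$y{\left(t \right)} = \frac{6}{-4 - \frac{3}{1 + t}}$ ($y{\left(t \right)} = \frac{6}{-4 + \frac{-3 + \sqrt{0}}{t + 1}} = \frac{6}{-4 + \frac{-3 + 0}{1 + t}} = \frac{6}{-4 - \frac{3}{1 + t}}$)
$7 \left(-4\right) 27 y{\left(-3 \right)} = 7 \left(-4\right) 27 \frac{6 \left(-1 - -3\right)}{7 + 4 \left(-3\right)} = \left(-28\right) 27 \frac{6 \left(-1 + 3\right)}{7 - 12} = - 756 \cdot 6 \frac{1}{-5} \cdot 2 = - 756 \cdot 6 \left(- \frac{1}{5}\right) 2 = \left(-756\right) \left(- \frac{12}{5}\right) = \frac{9072}{5}$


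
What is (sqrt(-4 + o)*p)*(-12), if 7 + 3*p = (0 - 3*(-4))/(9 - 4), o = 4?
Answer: 0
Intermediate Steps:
p = -23/15 (p = -7/3 + ((0 - 3*(-4))/(9 - 4))/3 = -7/3 + ((0 + 12)/5)/3 = -7/3 + (12*(1/5))/3 = -7/3 + (1/3)*(12/5) = -7/3 + 4/5 = -23/15 ≈ -1.5333)
(sqrt(-4 + o)*p)*(-12) = (sqrt(-4 + 4)*(-23/15))*(-12) = (sqrt(0)*(-23/15))*(-12) = (0*(-23/15))*(-12) = 0*(-12) = 0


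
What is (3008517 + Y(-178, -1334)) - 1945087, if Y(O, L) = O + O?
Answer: 1063074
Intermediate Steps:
Y(O, L) = 2*O
(3008517 + Y(-178, -1334)) - 1945087 = (3008517 + 2*(-178)) - 1945087 = (3008517 - 356) - 1945087 = 3008161 - 1945087 = 1063074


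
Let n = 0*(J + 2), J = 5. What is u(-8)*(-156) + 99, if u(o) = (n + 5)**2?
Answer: -3801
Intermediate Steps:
n = 0 (n = 0*(5 + 2) = 0*7 = 0)
u(o) = 25 (u(o) = (0 + 5)**2 = 5**2 = 25)
u(-8)*(-156) + 99 = 25*(-156) + 99 = -3900 + 99 = -3801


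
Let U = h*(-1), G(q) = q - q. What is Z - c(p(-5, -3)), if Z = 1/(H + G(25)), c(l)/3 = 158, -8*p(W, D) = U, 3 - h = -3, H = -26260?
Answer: -12447241/26260 ≈ -474.00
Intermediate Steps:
h = 6 (h = 3 - 1*(-3) = 3 + 3 = 6)
G(q) = 0
U = -6 (U = 6*(-1) = -6)
p(W, D) = ¾ (p(W, D) = -⅛*(-6) = ¾)
c(l) = 474 (c(l) = 3*158 = 474)
Z = -1/26260 (Z = 1/(-26260 + 0) = 1/(-26260) = -1/26260 ≈ -3.8081e-5)
Z - c(p(-5, -3)) = -1/26260 - 1*474 = -1/26260 - 474 = -12447241/26260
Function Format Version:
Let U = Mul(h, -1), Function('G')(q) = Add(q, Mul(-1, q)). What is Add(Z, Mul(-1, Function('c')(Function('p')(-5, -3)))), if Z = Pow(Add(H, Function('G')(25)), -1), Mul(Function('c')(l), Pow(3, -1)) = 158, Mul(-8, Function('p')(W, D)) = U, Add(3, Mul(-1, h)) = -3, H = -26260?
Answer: Rational(-12447241, 26260) ≈ -474.00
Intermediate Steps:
h = 6 (h = Add(3, Mul(-1, -3)) = Add(3, 3) = 6)
Function('G')(q) = 0
U = -6 (U = Mul(6, -1) = -6)
Function('p')(W, D) = Rational(3, 4) (Function('p')(W, D) = Mul(Rational(-1, 8), -6) = Rational(3, 4))
Function('c')(l) = 474 (Function('c')(l) = Mul(3, 158) = 474)
Z = Rational(-1, 26260) (Z = Pow(Add(-26260, 0), -1) = Pow(-26260, -1) = Rational(-1, 26260) ≈ -3.8081e-5)
Add(Z, Mul(-1, Function('c')(Function('p')(-5, -3)))) = Add(Rational(-1, 26260), Mul(-1, 474)) = Add(Rational(-1, 26260), -474) = Rational(-12447241, 26260)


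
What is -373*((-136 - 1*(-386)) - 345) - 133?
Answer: 35302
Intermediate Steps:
-373*((-136 - 1*(-386)) - 345) - 133 = -373*((-136 + 386) - 345) - 133 = -373*(250 - 345) - 133 = -373*(-95) - 133 = 35435 - 133 = 35302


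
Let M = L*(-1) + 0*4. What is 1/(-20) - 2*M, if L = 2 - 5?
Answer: -121/20 ≈ -6.0500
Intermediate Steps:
L = -3
M = 3 (M = -3*(-1) + 0*4 = 3 + 0 = 3)
1/(-20) - 2*M = 1/(-20) - 2*3 = -1/20 - 6 = -121/20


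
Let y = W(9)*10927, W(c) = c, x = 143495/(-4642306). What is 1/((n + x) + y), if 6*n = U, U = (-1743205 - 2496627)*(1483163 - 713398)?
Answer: -13926918/7575485975223374051 ≈ -1.8384e-12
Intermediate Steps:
x = -143495/4642306 (x = 143495*(-1/4642306) = -143495/4642306 ≈ -0.030910)
U = -3263674279480 (U = -4239832*769765 = -3263674279480)
n = -1631837139740/3 (n = (1/6)*(-3263674279480) = -1631837139740/3 ≈ -5.4395e+11)
y = 98343 (y = 9*10927 = 98343)
1/((n + x) + y) = 1/((-1631837139740/3 - 143495/4642306) + 98343) = 1/(-7575487344838270925/13926918 + 98343) = 1/(-7575485975223374051/13926918) = -13926918/7575485975223374051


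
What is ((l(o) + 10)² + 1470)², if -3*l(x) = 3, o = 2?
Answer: 2405601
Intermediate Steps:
l(x) = -1 (l(x) = -⅓*3 = -1)
((l(o) + 10)² + 1470)² = ((-1 + 10)² + 1470)² = (9² + 1470)² = (81 + 1470)² = 1551² = 2405601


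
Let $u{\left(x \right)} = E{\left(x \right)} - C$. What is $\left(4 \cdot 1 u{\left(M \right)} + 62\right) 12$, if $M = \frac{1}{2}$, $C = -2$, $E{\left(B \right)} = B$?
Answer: $864$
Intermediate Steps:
$M = \frac{1}{2} \approx 0.5$
$u{\left(x \right)} = 2 + x$ ($u{\left(x \right)} = x - -2 = x + 2 = 2 + x$)
$\left(4 \cdot 1 u{\left(M \right)} + 62\right) 12 = \left(4 \cdot 1 \left(2 + \frac{1}{2}\right) + 62\right) 12 = \left(4 \cdot \frac{5}{2} + 62\right) 12 = \left(10 + 62\right) 12 = 72 \cdot 12 = 864$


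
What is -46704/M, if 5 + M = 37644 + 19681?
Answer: -5838/7165 ≈ -0.81479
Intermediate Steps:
M = 57320 (M = -5 + (37644 + 19681) = -5 + 57325 = 57320)
-46704/M = -46704/57320 = -46704*1/57320 = -5838/7165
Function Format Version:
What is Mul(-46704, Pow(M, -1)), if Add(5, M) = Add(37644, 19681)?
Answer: Rational(-5838, 7165) ≈ -0.81479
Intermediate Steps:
M = 57320 (M = Add(-5, Add(37644, 19681)) = Add(-5, 57325) = 57320)
Mul(-46704, Pow(M, -1)) = Mul(-46704, Pow(57320, -1)) = Mul(-46704, Rational(1, 57320)) = Rational(-5838, 7165)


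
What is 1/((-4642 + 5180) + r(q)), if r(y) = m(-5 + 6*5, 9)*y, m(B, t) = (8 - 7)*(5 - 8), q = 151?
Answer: 1/85 ≈ 0.011765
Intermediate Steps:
m(B, t) = -3 (m(B, t) = 1*(-3) = -3)
r(y) = -3*y
1/((-4642 + 5180) + r(q)) = 1/((-4642 + 5180) - 3*151) = 1/(538 - 453) = 1/85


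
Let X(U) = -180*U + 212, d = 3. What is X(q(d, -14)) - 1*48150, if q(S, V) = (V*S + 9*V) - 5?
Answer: -16798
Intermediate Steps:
q(S, V) = -5 + 9*V + S*V (q(S, V) = (S*V + 9*V) - 5 = (9*V + S*V) - 5 = -5 + 9*V + S*V)
X(U) = 212 - 180*U
X(q(d, -14)) - 1*48150 = (212 - 180*(-5 + 9*(-14) + 3*(-14))) - 1*48150 = (212 - 180*(-5 - 126 - 42)) - 48150 = (212 - 180*(-173)) - 48150 = (212 + 31140) - 48150 = 31352 - 48150 = -16798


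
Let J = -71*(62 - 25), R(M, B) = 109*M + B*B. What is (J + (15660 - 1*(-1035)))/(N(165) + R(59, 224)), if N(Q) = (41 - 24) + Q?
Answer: 14068/56789 ≈ 0.24772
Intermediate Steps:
N(Q) = 17 + Q
R(M, B) = B² + 109*M (R(M, B) = 109*M + B² = B² + 109*M)
J = -2627 (J = -71*37 = -2627)
(J + (15660 - 1*(-1035)))/(N(165) + R(59, 224)) = (-2627 + (15660 - 1*(-1035)))/((17 + 165) + (224² + 109*59)) = (-2627 + (15660 + 1035))/(182 + (50176 + 6431)) = (-2627 + 16695)/(182 + 56607) = 14068/56789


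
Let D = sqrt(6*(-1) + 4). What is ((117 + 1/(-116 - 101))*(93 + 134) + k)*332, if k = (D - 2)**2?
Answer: 1913485320/217 - 1328*I*sqrt(2) ≈ 8.8179e+6 - 1878.1*I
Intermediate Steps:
D = I*sqrt(2) (D = sqrt(-6 + 4) = sqrt(-2) = I*sqrt(2) ≈ 1.4142*I)
k = (-2 + I*sqrt(2))**2 (k = (I*sqrt(2) - 2)**2 = (-2 + I*sqrt(2))**2 ≈ 2.0 - 5.6569*I)
((117 + 1/(-116 - 101))*(93 + 134) + k)*332 = ((117 + 1/(-116 - 101))*(93 + 134) + (2 - I*sqrt(2))**2)*332 = ((117 + 1/(-217))*227 + (2 - I*sqrt(2))**2)*332 = ((117 - 1/217)*227 + (2 - I*sqrt(2))**2)*332 = ((25388/217)*227 + (2 - I*sqrt(2))**2)*332 = (5763076/217 + (2 - I*sqrt(2))**2)*332 = 1913341232/217 + 332*(2 - I*sqrt(2))**2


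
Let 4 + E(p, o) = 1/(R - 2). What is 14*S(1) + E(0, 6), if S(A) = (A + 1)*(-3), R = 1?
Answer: -89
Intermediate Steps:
E(p, o) = -5 (E(p, o) = -4 + 1/(1 - 2) = -4 + 1/(-1) = -4 - 1 = -5)
S(A) = -3 - 3*A (S(A) = (1 + A)*(-3) = -3 - 3*A)
14*S(1) + E(0, 6) = 14*(-3 - 3*1) - 5 = 14*(-3 - 3) - 5 = 14*(-6) - 5 = -84 - 5 = -89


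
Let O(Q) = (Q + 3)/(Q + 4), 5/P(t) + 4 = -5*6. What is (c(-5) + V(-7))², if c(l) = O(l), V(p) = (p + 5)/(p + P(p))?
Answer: 306916/59049 ≈ 5.1976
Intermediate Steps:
P(t) = -5/34 (P(t) = 5/(-4 - 5*6) = 5/(-4 - 30) = 5/(-34) = 5*(-1/34) = -5/34)
V(p) = (5 + p)/(-5/34 + p) (V(p) = (p + 5)/(p - 5/34) = (5 + p)/(-5/34 + p))
O(Q) = (3 + Q)/(4 + Q)
c(l) = (3 + l)/(4 + l)
(c(-5) + V(-7))² = ((3 - 5)/(4 - 5) + 34*(5 - 7)/(-5 + 34*(-7)))² = (-2/(-1) + 34*(-2)/(-5 - 238))² = (-1*(-2) + 34*(-2)/(-243))² = (2 + 34*(-1/243)*(-2))² = (2 + 68/243)² = (554/243)² = 306916/59049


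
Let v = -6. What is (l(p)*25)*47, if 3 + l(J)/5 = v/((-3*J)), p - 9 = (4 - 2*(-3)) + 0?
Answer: -323125/19 ≈ -17007.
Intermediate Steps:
p = 19 (p = 9 + ((4 - 2*(-3)) + 0) = 9 + ((4 + 6) + 0) = 9 + (10 + 0) = 9 + 10 = 19)
l(J) = -15 + 10/J (l(J) = -15 + 5*(-6*(-1/(3*J))) = -15 + 5*(-(-2)/J) = -15 + 5*(2/J) = -15 + 10/J)
(l(p)*25)*47 = ((-15 + 10/19)*25)*47 = -275/19*25*47 = -6875/19*47 = -323125/19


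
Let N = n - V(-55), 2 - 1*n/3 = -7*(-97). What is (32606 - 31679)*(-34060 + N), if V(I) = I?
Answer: -33405372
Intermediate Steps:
n = -2031 (n = 6 - (-21)*(-97) = 6 - 3*679 = 6 - 2037 = -2031)
N = -1976 (N = -2031 - 1*(-55) = -2031 + 55 = -1976)
(32606 - 31679)*(-34060 + N) = (32606 - 31679)*(-34060 - 1976) = 927*(-36036) = -33405372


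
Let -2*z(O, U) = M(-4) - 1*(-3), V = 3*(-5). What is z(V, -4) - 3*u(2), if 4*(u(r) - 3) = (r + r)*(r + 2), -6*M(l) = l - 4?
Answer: -139/6 ≈ -23.167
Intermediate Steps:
M(l) = ⅔ - l/6 (M(l) = -(l - 4)/6 = -(-4 + l)/6 = ⅔ - l/6)
u(r) = 3 + r*(2 + r)/2 (u(r) = 3 + ((r + r)*(r + 2))/4 = 3 + ((2*r)*(2 + r))/4 = 3 + (2*r*(2 + r))/4 = 3 + r*(2 + r)/2)
V = -15
z(O, U) = -13/6 (z(O, U) = -((⅔ - ⅙*(-4)) - 1*(-3))/2 = -((⅔ + ⅔) + 3)/2 = -(4/3 + 3)/2 = -½*13/3 = -13/6)
z(V, -4) - 3*u(2) = -13/6 - 3*(3 + 2 + (½)*2²) = -13/6 - 3*(3 + 2 + (½)*4) = -13/6 - 3*(3 + 2 + 2) = -13/6 - 3*7 = -13/6 - 21 = -139/6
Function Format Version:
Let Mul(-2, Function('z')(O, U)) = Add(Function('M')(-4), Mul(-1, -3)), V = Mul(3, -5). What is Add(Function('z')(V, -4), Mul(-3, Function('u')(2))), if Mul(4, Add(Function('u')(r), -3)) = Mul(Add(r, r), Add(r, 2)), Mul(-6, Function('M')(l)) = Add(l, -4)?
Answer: Rational(-139, 6) ≈ -23.167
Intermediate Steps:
Function('M')(l) = Add(Rational(2, 3), Mul(Rational(-1, 6), l)) (Function('M')(l) = Mul(Rational(-1, 6), Add(l, -4)) = Mul(Rational(-1, 6), Add(-4, l)) = Add(Rational(2, 3), Mul(Rational(-1, 6), l)))
Function('u')(r) = Add(3, Mul(Rational(1, 2), r, Add(2, r))) (Function('u')(r) = Add(3, Mul(Rational(1, 4), Mul(Add(r, r), Add(r, 2)))) = Add(3, Mul(Rational(1, 4), Mul(Mul(2, r), Add(2, r)))) = Add(3, Mul(Rational(1, 4), Mul(2, r, Add(2, r)))) = Add(3, Mul(Rational(1, 2), r, Add(2, r))))
V = -15
Function('z')(O, U) = Rational(-13, 6) (Function('z')(O, U) = Mul(Rational(-1, 2), Add(Add(Rational(2, 3), Mul(Rational(-1, 6), -4)), Mul(-1, -3))) = Mul(Rational(-1, 2), Add(Add(Rational(2, 3), Rational(2, 3)), 3)) = Mul(Rational(-1, 2), Add(Rational(4, 3), 3)) = Mul(Rational(-1, 2), Rational(13, 3)) = Rational(-13, 6))
Add(Function('z')(V, -4), Mul(-3, Function('u')(2))) = Add(Rational(-13, 6), Mul(-3, Add(3, 2, Mul(Rational(1, 2), Pow(2, 2))))) = Add(Rational(-13, 6), Mul(-3, Add(3, 2, Mul(Rational(1, 2), 4)))) = Add(Rational(-13, 6), Mul(-3, Add(3, 2, 2))) = Add(Rational(-13, 6), Mul(-3, 7)) = Add(Rational(-13, 6), -21) = Rational(-139, 6)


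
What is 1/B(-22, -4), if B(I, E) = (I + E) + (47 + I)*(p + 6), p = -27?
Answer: -1/551 ≈ -0.0018149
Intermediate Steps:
B(I, E) = -987 + E - 20*I (B(I, E) = (I + E) + (47 + I)*(-27 + 6) = (E + I) + (47 + I)*(-21) = (E + I) + (-987 - 21*I) = -987 + E - 20*I)
1/B(-22, -4) = 1/(-987 - 4 - 20*(-22)) = 1/(-987 - 4 + 440) = 1/(-551) = -1/551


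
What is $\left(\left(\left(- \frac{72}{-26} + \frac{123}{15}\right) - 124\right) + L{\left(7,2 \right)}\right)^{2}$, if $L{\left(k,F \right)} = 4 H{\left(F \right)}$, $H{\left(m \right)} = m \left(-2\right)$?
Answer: $\frac{70341769}{4225} \approx 16649.0$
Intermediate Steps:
$H{\left(m \right)} = - 2 m$
$L{\left(k,F \right)} = - 8 F$ ($L{\left(k,F \right)} = 4 \left(- 2 F\right) = - 8 F$)
$\left(\left(\left(- \frac{72}{-26} + \frac{123}{15}\right) - 124\right) + L{\left(7,2 \right)}\right)^{2} = \left(\left(\left(- \frac{72}{-26} + \frac{123}{15}\right) - 124\right) - 16\right)^{2} = \left(\left(\left(\left(-72\right) \left(- \frac{1}{26}\right) + 123 \cdot \frac{1}{15}\right) - 124\right) - 16\right)^{2} = \left(\left(\left(\frac{36}{13} + \frac{41}{5}\right) - 124\right) - 16\right)^{2} = \left(\left(\frac{713}{65} - 124\right) - 16\right)^{2} = \left(- \frac{7347}{65} - 16\right)^{2} = \left(- \frac{8387}{65}\right)^{2} = \frac{70341769}{4225}$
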